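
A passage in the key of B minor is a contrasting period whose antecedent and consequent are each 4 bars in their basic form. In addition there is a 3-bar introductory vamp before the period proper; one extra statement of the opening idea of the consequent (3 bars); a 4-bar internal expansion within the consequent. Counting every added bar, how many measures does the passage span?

Basic contrasting period: 4 + 4 = 8 bars.
8 (basic form) + 3 (introduction) + 3 (extra statement) + 4 (internal expansion) = 18.

18 measures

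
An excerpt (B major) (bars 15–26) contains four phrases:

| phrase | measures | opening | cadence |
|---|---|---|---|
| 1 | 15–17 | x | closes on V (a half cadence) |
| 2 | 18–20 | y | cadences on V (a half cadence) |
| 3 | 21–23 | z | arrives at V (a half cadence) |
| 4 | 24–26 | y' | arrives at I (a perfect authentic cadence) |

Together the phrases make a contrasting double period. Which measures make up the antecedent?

In a double period the first pair of phrases (ending half cadence) is the large antecedent and the second pair (ending perfect authentic cadence) is the large consequent; the antecedent is measures 15–20.

measures 15–20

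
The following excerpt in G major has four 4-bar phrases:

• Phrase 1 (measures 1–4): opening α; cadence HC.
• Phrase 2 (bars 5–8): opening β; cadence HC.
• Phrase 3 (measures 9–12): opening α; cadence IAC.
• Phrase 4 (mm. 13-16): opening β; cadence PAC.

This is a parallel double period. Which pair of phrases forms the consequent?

phrases 3 and 4

In a double period the first pair of phrases (ending half cadence) is the large antecedent and the second pair (ending perfect authentic cadence) is the large consequent; the consequent is phrases 3 and 4.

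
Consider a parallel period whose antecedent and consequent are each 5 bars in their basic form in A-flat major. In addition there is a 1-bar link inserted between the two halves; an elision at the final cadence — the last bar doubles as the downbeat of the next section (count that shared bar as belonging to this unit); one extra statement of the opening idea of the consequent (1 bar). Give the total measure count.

12 measures

Basic parallel period: 5 + 5 = 10 bars.
10 (basic form) + 1 (link) + 1 (extra statement) = 12.
The elision shares a bar with the next section but does not change this unit's count.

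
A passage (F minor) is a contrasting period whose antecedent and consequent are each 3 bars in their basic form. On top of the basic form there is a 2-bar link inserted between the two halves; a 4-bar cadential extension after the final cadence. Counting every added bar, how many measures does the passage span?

12 measures

Basic contrasting period: 3 + 3 = 6 bars.
6 (basic form) + 2 (link) + 4 (cadential extension) = 12.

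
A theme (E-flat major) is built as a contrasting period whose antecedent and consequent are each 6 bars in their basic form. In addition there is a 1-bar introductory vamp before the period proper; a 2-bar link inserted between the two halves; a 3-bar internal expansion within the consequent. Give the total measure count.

Basic contrasting period: 6 + 6 = 12 bars.
12 (basic form) + 1 (introduction) + 2 (link) + 3 (internal expansion) = 18.

18 measures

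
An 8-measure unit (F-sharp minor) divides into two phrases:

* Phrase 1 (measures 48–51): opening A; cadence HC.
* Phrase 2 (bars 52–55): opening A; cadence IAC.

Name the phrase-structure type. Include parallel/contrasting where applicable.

Phrase 1 ends with a half cadence (weaker) and phrase 2 with an imperfect authentic cadence (stronger): antecedent + consequent = a period.
The two phrases open with the same material (A / A), so the period is parallel.

parallel period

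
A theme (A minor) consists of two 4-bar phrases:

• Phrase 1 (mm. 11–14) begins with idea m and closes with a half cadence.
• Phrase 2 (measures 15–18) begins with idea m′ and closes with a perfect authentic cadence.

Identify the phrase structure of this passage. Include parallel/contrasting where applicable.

Phrase 1 ends with a half cadence (weaker) and phrase 2 with a perfect authentic cadence (stronger): antecedent + consequent = a period.
The two phrases open with the same material (m / m′), so the period is parallel.

parallel period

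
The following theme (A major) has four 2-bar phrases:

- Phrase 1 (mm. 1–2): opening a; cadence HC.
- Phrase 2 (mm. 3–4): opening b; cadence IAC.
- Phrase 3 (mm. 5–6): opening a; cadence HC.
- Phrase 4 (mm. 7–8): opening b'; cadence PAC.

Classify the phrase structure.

parallel double period

Four phrases in two halves: the first half (mm. 1-4) ends with an imperfect authentic cadence, the second (mm. 5-8) with a perfect authentic cadence — a large antecedent–consequent pair, i.e. a double period.
Phrase 3 begins with the same material as phrase 1, making it parallel.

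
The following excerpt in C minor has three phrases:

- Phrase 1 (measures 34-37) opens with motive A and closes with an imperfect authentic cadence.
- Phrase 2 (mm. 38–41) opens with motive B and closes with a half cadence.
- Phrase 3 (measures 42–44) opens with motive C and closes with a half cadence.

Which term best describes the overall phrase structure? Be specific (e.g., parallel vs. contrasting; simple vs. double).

phrase group

The final phrase closes with a half cadence, which is not stronger than the preceding half cadence; the 3 phrases lack an overall antecedent–consequent design and so form a phrase group.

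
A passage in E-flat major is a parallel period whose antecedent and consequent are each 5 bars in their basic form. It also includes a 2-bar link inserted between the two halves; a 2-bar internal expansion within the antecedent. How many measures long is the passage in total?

Basic parallel period: 5 + 5 = 10 bars.
10 (basic form) + 2 (link) + 2 (internal expansion) = 14.

14 measures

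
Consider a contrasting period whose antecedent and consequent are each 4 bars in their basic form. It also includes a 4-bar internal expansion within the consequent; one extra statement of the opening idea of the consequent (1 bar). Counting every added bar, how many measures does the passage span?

Basic contrasting period: 4 + 4 = 8 bars.
8 (basic form) + 4 (internal expansion) + 1 (extra statement) = 13.

13 measures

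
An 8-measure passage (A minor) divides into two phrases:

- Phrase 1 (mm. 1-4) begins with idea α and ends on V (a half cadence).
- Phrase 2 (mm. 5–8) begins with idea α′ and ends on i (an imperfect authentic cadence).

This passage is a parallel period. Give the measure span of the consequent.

measures 5–8

The antecedent is the phrase ending with the weaker cadence (half cadence, phrase 1) and the consequent the one ending more conclusively (imperfect authentic cadence, phrase 2); the consequent is bars 5–8.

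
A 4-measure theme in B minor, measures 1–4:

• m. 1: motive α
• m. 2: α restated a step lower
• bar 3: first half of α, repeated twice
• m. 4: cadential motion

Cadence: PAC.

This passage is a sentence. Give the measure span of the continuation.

After the presentation (bars 1–2), the continuation covers the fragmentation through the cadence: bars 3–4.

measures 3–4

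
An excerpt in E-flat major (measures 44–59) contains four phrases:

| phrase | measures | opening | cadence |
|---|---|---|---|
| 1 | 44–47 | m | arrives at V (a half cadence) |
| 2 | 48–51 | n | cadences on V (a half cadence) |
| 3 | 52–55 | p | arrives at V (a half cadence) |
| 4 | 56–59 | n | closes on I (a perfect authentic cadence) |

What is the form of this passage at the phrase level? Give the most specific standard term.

contrasting double period

Four phrases in two halves: the first half (mm. 44–51) ends with a half cadence, the second (measures 52–59) with a perfect authentic cadence — a large antecedent–consequent pair, i.e. a double period.
Phrase 3 begins with different material from phrase 1, making it contrasting.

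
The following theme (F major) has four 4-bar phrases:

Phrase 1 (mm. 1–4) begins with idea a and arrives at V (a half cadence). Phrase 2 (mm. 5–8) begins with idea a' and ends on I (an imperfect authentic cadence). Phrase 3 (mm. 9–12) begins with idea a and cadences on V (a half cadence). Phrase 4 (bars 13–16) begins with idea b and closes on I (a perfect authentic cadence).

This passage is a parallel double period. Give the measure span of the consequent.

In a double period the four phrases pair into a large antecedent (phrases 1–2, ending imperfect authentic cadence) and a large consequent (phrases 3–4, ending perfect authentic cadence). The consequent spans measures 9-16.

measures 9–16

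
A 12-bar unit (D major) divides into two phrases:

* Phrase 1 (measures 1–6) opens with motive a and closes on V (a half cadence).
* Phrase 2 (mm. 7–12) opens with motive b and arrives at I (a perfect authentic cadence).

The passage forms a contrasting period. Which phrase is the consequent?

phrase 2

The phrase ending with the weaker cadence (half cadence) is the antecedent; the one ending more conclusively (perfect authentic cadence) is the consequent. The consequent is phrase 2.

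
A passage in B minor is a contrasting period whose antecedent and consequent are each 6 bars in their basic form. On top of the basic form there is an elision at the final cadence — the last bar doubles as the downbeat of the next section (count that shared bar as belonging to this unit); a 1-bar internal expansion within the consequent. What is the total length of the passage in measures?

Basic contrasting period: 6 + 6 = 12 bars.
12 (basic form) + 1 (internal expansion) = 13.
The elision shares a bar with the next section but does not change this unit's count.

13 measures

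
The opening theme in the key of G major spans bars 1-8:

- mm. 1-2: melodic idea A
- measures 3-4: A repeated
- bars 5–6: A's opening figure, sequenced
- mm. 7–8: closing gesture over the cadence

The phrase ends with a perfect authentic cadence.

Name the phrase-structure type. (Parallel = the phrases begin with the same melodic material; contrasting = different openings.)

sentence

Basic idea (mm. 1–2) + its repetition (bars 3–4) form the presentation; fragmentation and cadence (measures 5-8) form the continuation — the 8-bar whole is a sentence.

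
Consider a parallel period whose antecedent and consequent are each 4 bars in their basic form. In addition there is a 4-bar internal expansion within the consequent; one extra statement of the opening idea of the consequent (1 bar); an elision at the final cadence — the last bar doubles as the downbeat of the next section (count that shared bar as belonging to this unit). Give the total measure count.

Basic parallel period: 4 + 4 = 8 bars.
8 (basic form) + 4 (internal expansion) + 1 (extra statement) = 13.
The elision shares a bar with the next section but does not change this unit's count.

13 measures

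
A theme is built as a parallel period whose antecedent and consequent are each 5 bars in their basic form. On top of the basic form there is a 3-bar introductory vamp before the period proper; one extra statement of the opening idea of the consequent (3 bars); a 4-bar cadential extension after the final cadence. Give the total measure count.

20 measures

Basic parallel period: 5 + 5 = 10 bars.
10 (basic form) + 3 (introduction) + 3 (extra statement) + 4 (cadential extension) = 20.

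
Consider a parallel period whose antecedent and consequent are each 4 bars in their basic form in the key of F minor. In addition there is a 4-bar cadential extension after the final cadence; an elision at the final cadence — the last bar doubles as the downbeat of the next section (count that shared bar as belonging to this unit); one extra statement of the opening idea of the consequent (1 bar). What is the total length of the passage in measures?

Basic parallel period: 4 + 4 = 8 bars.
8 (basic form) + 4 (cadential extension) + 1 (extra statement) = 13.
The elision shares a bar with the next section but does not change this unit's count.

13 measures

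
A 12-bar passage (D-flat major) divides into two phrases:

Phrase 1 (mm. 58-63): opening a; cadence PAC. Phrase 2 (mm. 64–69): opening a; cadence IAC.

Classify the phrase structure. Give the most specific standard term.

phrase group

The second phrase closes with an imperfect authentic cadence, which is not stronger than the first phrase's perfect authentic cadence; without a weak→strong cadential pair there is no antecedent–consequent relationship, so this is a phrase group rather than a period.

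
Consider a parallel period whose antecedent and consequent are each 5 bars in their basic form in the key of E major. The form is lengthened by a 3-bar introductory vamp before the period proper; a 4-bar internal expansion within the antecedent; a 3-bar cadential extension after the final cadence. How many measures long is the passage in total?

Basic parallel period: 5 + 5 = 10 bars.
10 (basic form) + 3 (introduction) + 4 (internal expansion) + 3 (cadential extension) = 20.

20 measures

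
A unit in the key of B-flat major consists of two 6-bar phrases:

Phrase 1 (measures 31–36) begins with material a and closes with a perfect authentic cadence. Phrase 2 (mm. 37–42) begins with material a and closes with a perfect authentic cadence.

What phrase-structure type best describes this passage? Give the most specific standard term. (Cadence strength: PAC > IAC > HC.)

Both phrases have the same opening (a) and the same cadence (perfect authentic cadence): the second is a restatement, not a consequent, so this is a repeated phrase rather than a period.

repeated phrase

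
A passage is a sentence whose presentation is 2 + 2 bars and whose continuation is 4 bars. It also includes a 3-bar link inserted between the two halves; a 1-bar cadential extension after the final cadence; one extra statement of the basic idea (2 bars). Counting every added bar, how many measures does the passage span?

Basic sentence: 2 + 2 + 4 = 8 bars.
8 (basic form) + 3 (link) + 1 (cadential extension) + 2 (extra statement) = 14.

14 measures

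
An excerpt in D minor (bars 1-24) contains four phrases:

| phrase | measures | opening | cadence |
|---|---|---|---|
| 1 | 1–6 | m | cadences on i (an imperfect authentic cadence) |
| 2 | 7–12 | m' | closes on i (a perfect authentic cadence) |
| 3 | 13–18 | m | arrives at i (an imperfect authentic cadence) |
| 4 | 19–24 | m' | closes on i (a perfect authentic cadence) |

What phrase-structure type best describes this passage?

The cadence pattern IAC–PAC–IAC–PAC is weak–strong twice, and phrases 3–4 restate phrases 1–2: a period heard twice, not a double period (which would end weakly at phrase 2).

repeated period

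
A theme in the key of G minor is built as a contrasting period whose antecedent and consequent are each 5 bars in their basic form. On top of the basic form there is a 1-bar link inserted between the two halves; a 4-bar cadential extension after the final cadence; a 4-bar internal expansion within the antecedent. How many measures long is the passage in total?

Basic contrasting period: 5 + 5 = 10 bars.
10 (basic form) + 1 (link) + 4 (cadential extension) + 4 (internal expansion) = 19.

19 measures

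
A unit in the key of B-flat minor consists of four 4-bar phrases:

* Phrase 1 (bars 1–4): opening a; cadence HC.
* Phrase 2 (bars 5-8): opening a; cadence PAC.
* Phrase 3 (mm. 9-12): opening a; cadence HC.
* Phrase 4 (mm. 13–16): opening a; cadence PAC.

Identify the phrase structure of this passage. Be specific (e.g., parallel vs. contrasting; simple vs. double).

The cadence pattern HC–PAC–HC–PAC is weak–strong twice, and phrases 3–4 restate phrases 1–2: a period heard twice, not a double period (which would end weakly at phrase 2).

repeated period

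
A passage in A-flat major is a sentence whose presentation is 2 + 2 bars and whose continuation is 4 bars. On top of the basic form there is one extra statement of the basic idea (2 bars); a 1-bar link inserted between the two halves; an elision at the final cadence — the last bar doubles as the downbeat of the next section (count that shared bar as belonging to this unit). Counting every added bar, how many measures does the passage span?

Basic sentence: 2 + 2 + 4 = 8 bars.
8 (basic form) + 2 (extra statement) + 1 (link) = 11.
The elision shares a bar with the next section but does not change this unit's count.

11 measures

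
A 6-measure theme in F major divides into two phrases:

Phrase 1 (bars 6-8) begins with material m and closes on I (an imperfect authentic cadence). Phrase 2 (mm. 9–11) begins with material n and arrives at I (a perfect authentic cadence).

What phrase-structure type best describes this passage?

Phrase 1 ends with an imperfect authentic cadence (weaker) and phrase 2 with a perfect authentic cadence (stronger): antecedent + consequent = a period.
The two phrases open with different material (m / n), so the period is contrasting.

contrasting period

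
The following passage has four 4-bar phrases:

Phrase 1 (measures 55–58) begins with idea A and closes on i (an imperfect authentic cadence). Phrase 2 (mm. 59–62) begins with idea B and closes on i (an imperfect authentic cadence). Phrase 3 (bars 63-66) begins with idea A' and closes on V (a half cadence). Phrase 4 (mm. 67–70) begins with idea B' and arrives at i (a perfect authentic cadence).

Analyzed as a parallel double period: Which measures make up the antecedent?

In a double period the four phrases pair into a large antecedent (phrases 1–2, ending imperfect authentic cadence) and a large consequent (phrases 3–4, ending perfect authentic cadence). The antecedent spans bars 55–62.

measures 55–62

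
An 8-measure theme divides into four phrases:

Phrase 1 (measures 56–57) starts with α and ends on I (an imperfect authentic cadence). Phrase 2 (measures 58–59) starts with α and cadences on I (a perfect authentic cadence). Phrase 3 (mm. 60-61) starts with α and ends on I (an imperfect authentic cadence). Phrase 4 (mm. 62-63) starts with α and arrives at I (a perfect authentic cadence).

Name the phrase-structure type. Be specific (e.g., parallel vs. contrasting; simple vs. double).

repeated period

The cadence pattern IAC–PAC–IAC–PAC is weak–strong twice, and phrases 3–4 restate phrases 1–2: a period heard twice, not a double period (which would end weakly at phrase 2).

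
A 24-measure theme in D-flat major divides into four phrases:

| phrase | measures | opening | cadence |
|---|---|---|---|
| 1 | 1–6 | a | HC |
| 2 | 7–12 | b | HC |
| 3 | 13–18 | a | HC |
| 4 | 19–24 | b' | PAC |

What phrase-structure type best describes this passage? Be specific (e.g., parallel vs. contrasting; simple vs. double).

Four phrases in two halves: the first half (mm. 1-12) ends with a half cadence, the second (measures 13-24) with a perfect authentic cadence — a large antecedent–consequent pair, i.e. a double period.
Phrase 3 begins with the same material as phrase 1, making it parallel.

parallel double period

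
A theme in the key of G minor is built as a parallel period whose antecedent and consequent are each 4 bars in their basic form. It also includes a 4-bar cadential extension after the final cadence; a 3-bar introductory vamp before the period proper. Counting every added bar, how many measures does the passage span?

15 measures

Basic parallel period: 4 + 4 = 8 bars.
8 (basic form) + 4 (cadential extension) + 3 (introduction) = 15.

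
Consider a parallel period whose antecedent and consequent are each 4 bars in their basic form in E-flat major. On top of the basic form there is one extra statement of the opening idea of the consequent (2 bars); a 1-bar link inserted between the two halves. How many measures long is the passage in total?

Basic parallel period: 4 + 4 = 8 bars.
8 (basic form) + 2 (extra statement) + 1 (link) = 11.

11 measures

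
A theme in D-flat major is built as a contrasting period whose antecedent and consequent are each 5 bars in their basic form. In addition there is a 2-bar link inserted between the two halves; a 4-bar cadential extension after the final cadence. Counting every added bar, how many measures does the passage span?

Basic contrasting period: 5 + 5 = 10 bars.
10 (basic form) + 2 (link) + 4 (cadential extension) = 16.

16 measures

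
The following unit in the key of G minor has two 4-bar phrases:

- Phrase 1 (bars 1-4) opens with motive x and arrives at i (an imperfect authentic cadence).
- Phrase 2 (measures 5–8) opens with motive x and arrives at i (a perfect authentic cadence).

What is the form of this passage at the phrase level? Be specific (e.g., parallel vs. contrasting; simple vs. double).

Phrase 1 ends with an imperfect authentic cadence (weaker) and phrase 2 with a perfect authentic cadence (stronger): antecedent + consequent = a period.
The two phrases open with the same material (x / x), so the period is parallel.

parallel period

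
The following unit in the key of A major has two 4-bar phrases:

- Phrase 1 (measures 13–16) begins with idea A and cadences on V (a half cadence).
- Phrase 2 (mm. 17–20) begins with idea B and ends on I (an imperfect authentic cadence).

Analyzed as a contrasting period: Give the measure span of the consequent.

The antecedent is the phrase ending with the weaker cadence (half cadence, phrase 1) and the consequent the one ending more conclusively (imperfect authentic cadence, phrase 2); the consequent is bars 17–20.

measures 17–20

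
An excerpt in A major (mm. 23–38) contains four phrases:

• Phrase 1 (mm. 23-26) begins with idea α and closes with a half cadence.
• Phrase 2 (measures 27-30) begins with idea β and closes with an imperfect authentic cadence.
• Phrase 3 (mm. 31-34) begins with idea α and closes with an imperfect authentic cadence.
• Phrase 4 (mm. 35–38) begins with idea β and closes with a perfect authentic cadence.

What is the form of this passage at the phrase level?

parallel double period

Four phrases in two halves: the first half (measures 23–30) ends with an imperfect authentic cadence, the second (measures 31-38) with a perfect authentic cadence — a large antecedent–consequent pair, i.e. a double period.
Phrase 3 begins with the same material as phrase 1, making it parallel.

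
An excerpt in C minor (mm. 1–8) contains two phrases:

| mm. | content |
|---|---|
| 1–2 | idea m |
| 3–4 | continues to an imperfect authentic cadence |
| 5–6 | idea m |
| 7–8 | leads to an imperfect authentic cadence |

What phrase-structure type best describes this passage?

Both phrases have the same opening (m) and the same cadence (imperfect authentic cadence): the second is a restatement, not a consequent, so this is a repeated phrase rather than a period.

repeated phrase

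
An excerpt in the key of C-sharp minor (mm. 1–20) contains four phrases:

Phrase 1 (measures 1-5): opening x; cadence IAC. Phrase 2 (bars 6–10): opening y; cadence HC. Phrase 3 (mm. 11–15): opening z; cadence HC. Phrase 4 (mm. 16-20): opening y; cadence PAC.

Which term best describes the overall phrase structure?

Four phrases in two halves: the first half (bars 1–10) ends with a half cadence, the second (mm. 11-20) with a perfect authentic cadence — a large antecedent–consequent pair, i.e. a double period.
Phrase 3 begins with different material from phrase 1, making it contrasting.

contrasting double period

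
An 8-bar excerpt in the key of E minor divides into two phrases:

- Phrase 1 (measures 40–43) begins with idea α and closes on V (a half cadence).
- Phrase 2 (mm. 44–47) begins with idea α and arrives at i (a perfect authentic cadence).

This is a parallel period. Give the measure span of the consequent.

measures 44–47

The phrase ending with the weaker cadence (half cadence) is the antecedent; the one ending more conclusively (perfect authentic cadence) is the consequent. The consequent is measures 44–47.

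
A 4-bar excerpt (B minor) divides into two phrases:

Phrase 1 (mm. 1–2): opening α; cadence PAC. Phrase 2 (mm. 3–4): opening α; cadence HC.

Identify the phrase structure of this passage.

phrase group

The second phrase closes with a half cadence, which is not stronger than the first phrase's perfect authentic cadence; without a weak→strong cadential pair there is no antecedent–consequent relationship, so this is a phrase group rather than a period.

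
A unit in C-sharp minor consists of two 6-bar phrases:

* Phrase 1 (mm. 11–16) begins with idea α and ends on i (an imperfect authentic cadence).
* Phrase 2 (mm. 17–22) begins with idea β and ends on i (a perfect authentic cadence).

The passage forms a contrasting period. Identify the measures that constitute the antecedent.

The antecedent is the phrase ending with the weaker cadence (imperfect authentic cadence, phrase 1) and the consequent the one ending more conclusively (perfect authentic cadence, phrase 2); the antecedent is measures 11–16.

measures 11–16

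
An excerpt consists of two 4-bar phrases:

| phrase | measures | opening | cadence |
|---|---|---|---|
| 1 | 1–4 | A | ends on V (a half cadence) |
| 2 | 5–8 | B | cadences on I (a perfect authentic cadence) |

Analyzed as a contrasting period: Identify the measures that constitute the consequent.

measures 5–8

The antecedent is the phrase ending with the weaker cadence (half cadence, phrase 1) and the consequent the one ending more conclusively (perfect authentic cadence, phrase 2); the consequent is mm. 5–8.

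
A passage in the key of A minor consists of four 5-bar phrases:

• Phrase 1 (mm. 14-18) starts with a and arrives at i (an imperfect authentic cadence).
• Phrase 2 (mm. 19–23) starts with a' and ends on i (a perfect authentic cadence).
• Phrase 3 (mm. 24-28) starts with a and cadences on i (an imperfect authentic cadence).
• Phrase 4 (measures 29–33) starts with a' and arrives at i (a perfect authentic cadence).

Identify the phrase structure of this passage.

The cadence pattern IAC–PAC–IAC–PAC is weak–strong twice, and phrases 3–4 restate phrases 1–2: a period heard twice, not a double period (which would end weakly at phrase 2).

repeated period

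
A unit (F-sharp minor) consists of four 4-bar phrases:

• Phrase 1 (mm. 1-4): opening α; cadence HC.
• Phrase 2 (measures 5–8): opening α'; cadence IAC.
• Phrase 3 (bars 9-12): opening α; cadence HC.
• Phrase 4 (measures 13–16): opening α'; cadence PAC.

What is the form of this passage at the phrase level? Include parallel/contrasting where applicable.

Four phrases in two halves: the first half (measures 1-8) ends with an imperfect authentic cadence, the second (mm. 9-16) with a perfect authentic cadence — a large antecedent–consequent pair, i.e. a double period.
Phrase 3 begins with the same material as phrase 1, making it parallel.

parallel double period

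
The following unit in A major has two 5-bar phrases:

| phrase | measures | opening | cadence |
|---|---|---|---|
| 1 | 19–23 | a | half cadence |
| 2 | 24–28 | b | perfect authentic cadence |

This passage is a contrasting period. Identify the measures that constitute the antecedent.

The antecedent is the phrase ending with the weaker cadence (half cadence, phrase 1) and the consequent the one ending more conclusively (perfect authentic cadence, phrase 2); the antecedent is measures 19–23.

measures 19–23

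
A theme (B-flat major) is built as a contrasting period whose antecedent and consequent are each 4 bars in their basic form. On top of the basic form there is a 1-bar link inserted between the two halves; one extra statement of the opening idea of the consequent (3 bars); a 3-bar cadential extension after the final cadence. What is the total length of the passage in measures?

15 measures

Basic contrasting period: 4 + 4 = 8 bars.
8 (basic form) + 1 (link) + 3 (extra statement) + 3 (cadential extension) = 15.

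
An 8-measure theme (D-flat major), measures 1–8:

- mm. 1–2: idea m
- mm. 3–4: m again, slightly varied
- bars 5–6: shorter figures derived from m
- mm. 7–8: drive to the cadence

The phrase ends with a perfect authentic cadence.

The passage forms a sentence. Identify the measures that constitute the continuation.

measures 5–8

After the presentation (mm. 1–4), the continuation covers the fragmentation through the cadence: mm. 5-8.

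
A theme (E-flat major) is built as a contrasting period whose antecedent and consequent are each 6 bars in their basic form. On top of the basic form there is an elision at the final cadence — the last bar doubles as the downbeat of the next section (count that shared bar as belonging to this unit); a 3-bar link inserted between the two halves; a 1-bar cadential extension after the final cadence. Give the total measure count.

16 measures

Basic contrasting period: 6 + 6 = 12 bars.
12 (basic form) + 3 (link) + 1 (cadential extension) = 16.
The elision shares a bar with the next section but does not change this unit's count.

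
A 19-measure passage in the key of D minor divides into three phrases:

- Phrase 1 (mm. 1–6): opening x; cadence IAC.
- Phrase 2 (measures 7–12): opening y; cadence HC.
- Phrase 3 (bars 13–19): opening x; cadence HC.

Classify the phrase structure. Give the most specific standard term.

The final phrase closes with a half cadence, which is not stronger than the preceding half cadence; the 3 phrases lack an overall antecedent–consequent design and so form a phrase group.

phrase group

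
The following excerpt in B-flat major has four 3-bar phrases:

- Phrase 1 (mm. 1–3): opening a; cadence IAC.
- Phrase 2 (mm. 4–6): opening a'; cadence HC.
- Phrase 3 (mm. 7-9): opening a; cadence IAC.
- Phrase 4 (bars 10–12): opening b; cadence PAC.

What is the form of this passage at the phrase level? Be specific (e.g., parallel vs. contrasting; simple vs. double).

Four phrases in two halves: the first half (mm. 1-6) ends with a half cadence, the second (mm. 7–12) with a perfect authentic cadence — a large antecedent–consequent pair, i.e. a double period.
Phrase 3 begins with the same material as phrase 1, making it parallel.

parallel double period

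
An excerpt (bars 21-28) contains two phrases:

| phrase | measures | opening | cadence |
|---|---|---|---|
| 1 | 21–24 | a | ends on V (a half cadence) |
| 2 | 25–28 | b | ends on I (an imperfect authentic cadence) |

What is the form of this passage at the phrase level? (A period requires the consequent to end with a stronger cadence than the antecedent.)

Phrase 1 ends with a half cadence (weaker) and phrase 2 with an imperfect authentic cadence (stronger): antecedent + consequent = a period.
The two phrases open with different material (a / b), so the period is contrasting.

contrasting period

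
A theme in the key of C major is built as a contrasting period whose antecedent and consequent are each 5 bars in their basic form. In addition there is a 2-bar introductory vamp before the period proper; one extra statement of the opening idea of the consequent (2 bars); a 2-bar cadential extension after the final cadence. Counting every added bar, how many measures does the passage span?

16 measures

Basic contrasting period: 5 + 5 = 10 bars.
10 (basic form) + 2 (introduction) + 2 (extra statement) + 2 (cadential extension) = 16.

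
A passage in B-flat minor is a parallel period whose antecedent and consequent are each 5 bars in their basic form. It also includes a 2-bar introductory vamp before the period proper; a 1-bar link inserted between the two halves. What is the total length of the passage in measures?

13 measures

Basic parallel period: 5 + 5 = 10 bars.
10 (basic form) + 2 (introduction) + 1 (link) = 13.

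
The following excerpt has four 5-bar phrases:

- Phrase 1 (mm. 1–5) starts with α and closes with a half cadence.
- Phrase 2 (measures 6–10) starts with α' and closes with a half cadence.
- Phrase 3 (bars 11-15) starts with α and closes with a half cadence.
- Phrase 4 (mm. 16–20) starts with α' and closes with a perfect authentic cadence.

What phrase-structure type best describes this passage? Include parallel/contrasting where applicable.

parallel double period

Four phrases in two halves: the first half (mm. 1-10) ends with a half cadence, the second (mm. 11-20) with a perfect authentic cadence — a large antecedent–consequent pair, i.e. a double period.
Phrase 3 begins with the same material as phrase 1, making it parallel.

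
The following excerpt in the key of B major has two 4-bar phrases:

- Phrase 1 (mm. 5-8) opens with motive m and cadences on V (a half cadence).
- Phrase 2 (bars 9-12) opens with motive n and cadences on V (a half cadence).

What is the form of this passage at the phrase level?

phrase group

The second phrase closes with a half cadence, which is not stronger than the first phrase's half cadence; without a weak→strong cadential pair there is no antecedent–consequent relationship, so this is a phrase group rather than a period.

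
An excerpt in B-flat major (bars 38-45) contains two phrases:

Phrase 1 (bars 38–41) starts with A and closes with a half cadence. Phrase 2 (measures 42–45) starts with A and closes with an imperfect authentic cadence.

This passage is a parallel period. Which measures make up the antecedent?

The antecedent is the phrase ending with the weaker cadence (half cadence, phrase 1) and the consequent the one ending more conclusively (imperfect authentic cadence, phrase 2); the antecedent is mm. 38–41.

measures 38–41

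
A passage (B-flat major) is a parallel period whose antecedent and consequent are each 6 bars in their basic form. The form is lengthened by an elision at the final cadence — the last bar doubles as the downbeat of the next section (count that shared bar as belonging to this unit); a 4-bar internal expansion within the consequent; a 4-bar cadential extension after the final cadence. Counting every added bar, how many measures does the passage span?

20 measures

Basic parallel period: 6 + 6 = 12 bars.
12 (basic form) + 4 (internal expansion) + 4 (cadential extension) = 20.
The elision shares a bar with the next section but does not change this unit's count.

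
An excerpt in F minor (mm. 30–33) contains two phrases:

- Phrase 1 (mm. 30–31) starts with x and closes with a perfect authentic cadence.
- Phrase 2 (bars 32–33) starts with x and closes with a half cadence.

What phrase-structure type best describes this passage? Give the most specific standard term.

The second phrase closes with a half cadence, which is not stronger than the first phrase's perfect authentic cadence; without a weak→strong cadential pair there is no antecedent–consequent relationship, so this is a phrase group rather than a period.

phrase group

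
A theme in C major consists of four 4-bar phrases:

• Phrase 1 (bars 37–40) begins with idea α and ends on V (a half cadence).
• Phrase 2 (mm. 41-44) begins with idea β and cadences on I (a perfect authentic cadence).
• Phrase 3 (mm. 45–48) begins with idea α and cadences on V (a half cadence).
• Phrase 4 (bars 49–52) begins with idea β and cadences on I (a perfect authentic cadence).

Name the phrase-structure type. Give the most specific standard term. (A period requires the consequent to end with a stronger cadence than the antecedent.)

The cadence pattern HC–PAC–HC–PAC is weak–strong twice, and phrases 3–4 restate phrases 1–2: a period heard twice, not a double period (which would end weakly at phrase 2).

repeated period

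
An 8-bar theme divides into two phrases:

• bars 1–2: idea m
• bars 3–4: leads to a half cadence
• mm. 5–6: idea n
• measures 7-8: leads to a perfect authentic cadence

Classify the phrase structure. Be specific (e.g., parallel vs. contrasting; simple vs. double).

Phrase 1 ends with a half cadence (weaker) and phrase 2 with a perfect authentic cadence (stronger): antecedent + consequent = a period.
The two phrases open with different material (m / n), so the period is contrasting.

contrasting period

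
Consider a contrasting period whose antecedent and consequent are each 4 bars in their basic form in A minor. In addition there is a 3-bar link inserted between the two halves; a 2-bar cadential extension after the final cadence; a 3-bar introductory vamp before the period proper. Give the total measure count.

Basic contrasting period: 4 + 4 = 8 bars.
8 (basic form) + 3 (link) + 2 (cadential extension) + 3 (introduction) = 16.

16 measures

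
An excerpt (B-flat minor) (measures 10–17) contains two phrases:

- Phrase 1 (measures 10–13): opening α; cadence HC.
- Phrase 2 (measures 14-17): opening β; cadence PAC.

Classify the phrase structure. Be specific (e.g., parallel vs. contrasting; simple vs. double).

contrasting period

Phrase 1 ends with a half cadence (weaker) and phrase 2 with a perfect authentic cadence (stronger): antecedent + consequent = a period.
The two phrases open with different material (α / β), so the period is contrasting.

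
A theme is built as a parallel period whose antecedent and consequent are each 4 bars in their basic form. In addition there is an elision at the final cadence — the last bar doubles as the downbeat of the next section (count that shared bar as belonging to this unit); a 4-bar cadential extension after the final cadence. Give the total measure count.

Basic parallel period: 4 + 4 = 8 bars.
8 (basic form) + 4 (cadential extension) = 12.
The elision shares a bar with the next section but does not change this unit's count.

12 measures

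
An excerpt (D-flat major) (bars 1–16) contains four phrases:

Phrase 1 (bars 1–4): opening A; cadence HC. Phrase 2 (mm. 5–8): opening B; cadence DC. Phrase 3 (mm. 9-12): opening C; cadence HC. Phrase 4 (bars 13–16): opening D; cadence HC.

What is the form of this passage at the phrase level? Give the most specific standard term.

Phrase 4 ends with a half cadence, no stronger than phrase 2's deceptive cadence, so the four phrases do not form a double period; nor do phrases 3–4 duplicate 1–2, so it is not a repeated period. With no phrase reaching a conclusive cadence, the passage is a phrase group.

phrase group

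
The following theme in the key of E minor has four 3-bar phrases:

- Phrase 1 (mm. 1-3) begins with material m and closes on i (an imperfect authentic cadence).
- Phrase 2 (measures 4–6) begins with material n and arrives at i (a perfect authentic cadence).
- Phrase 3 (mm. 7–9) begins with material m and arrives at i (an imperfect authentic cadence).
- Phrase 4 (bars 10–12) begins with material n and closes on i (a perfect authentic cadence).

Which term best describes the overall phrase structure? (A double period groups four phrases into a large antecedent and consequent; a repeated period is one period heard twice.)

repeated period

The cadence pattern IAC–PAC–IAC–PAC is weak–strong twice, and phrases 3–4 restate phrases 1–2: a period heard twice, not a double period (which would end weakly at phrase 2).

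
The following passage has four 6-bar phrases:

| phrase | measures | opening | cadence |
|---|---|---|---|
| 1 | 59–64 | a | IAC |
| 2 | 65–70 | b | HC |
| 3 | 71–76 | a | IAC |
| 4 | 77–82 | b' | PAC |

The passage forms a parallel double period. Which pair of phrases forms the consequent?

In a double period the first pair of phrases (ending half cadence) is the large antecedent and the second pair (ending perfect authentic cadence) is the large consequent; the consequent is phrases 3 and 4.

phrases 3 and 4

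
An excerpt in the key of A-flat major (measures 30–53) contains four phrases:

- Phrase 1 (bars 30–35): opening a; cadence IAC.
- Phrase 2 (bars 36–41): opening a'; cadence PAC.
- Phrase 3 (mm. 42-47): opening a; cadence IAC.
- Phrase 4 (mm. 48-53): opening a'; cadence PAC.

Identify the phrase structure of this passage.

repeated period

The cadence pattern IAC–PAC–IAC–PAC is weak–strong twice, and phrases 3–4 restate phrases 1–2: a period heard twice, not a double period (which would end weakly at phrase 2).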